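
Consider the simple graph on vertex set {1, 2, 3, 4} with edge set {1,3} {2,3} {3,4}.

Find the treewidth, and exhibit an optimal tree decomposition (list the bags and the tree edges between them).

Treewidth 1.
One such decomposition:
Bags: B1 = {2, 3}  B2 = {1, 3}  B3 = {3, 4}
Tree: B1–B2, B2–B3

Every bag has size at most 2, so the width is 2 − 1 = 1 and tw(G) ≤ 1. G has an edge, so its treewidth is at least 1. The upper and lower bounds meet at 1, so that is the treewidth.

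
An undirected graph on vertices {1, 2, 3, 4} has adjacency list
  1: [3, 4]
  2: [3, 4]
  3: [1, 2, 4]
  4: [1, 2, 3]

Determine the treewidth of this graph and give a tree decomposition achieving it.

Every bag has size at most 3, so the width is 3 − 1 = 2 and tw(G) ≤ 2. On the other hand G contains the 3-clique {1, 3, 4}. A clique must lie in a single bag of any decomposition, so no decomposition can have width below 2. Hence tw(G) = 2 exactly.

Treewidth 2.
Bags: B1 = {1, 3, 4}  B2 = {2, 3, 4}
Tree: B1–B2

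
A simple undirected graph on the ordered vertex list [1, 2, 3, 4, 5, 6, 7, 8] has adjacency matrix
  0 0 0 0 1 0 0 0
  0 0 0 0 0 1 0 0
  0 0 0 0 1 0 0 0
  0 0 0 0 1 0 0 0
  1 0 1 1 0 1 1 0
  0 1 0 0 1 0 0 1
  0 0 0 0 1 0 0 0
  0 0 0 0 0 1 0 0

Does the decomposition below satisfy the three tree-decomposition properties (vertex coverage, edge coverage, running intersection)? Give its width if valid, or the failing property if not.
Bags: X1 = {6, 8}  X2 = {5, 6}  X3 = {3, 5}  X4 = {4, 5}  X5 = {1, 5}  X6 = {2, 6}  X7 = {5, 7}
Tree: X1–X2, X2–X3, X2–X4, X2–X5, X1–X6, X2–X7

Every vertex of G appears in some bag (union = {1, 2, 3, 4, 5, 6, 7, 8}); every edge is covered by a bag; and for each vertex v the set of bags containing v is connected in the bag tree. The decomposition is therefore valid. The largest bag has 2 vertices, so the width is 1.

Yes; width 1.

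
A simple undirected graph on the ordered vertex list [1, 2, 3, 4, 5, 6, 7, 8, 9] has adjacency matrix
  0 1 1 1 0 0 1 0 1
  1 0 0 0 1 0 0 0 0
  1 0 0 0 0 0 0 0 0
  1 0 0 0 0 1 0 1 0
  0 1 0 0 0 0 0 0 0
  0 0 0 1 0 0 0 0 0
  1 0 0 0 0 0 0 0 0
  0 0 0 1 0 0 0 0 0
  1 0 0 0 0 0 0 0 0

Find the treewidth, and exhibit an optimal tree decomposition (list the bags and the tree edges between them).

Treewidth 1.
One such decomposition:
Bags: B1 = {4, 8}  B2 = {1, 4}  B3 = {1, 2}  B4 = {1, 9}  B5 = {1, 3}  B6 = {1, 7}  B7 = {2, 5}  B8 = {4, 6}
Tree: B1–B2, B2–B3, B3–B4, B3–B5, B2–B6, B3–B7, B1–B8

The largest bag has 2 vertices, giving width 1; this decomposition certifies tw(G) ≤ 1. Since G has at least one edge (e.g. 4–8), it is not an edgeless graph, so tw(G) ≥ 1. Therefore the treewidth is 1.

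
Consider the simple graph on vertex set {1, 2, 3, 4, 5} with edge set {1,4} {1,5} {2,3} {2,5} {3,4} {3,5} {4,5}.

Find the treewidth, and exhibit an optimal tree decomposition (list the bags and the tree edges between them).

Each bag holds 3 vertices, so the decomposition has width 2, which upper-bounds the treewidth. For the lower bound, the 3 vertices {1, 4, 5} are pairwise adjacent, and any tree decomposition puts a clique entirely inside one bag — forcing width ≥ 2. Hence tw(G) = 2 exactly.

Treewidth 2.
One such decomposition:
Bags: B1 = {3, 4, 5}  B2 = {2, 3, 5}  B3 = {1, 4, 5}
Tree: B1–B2, B1–B3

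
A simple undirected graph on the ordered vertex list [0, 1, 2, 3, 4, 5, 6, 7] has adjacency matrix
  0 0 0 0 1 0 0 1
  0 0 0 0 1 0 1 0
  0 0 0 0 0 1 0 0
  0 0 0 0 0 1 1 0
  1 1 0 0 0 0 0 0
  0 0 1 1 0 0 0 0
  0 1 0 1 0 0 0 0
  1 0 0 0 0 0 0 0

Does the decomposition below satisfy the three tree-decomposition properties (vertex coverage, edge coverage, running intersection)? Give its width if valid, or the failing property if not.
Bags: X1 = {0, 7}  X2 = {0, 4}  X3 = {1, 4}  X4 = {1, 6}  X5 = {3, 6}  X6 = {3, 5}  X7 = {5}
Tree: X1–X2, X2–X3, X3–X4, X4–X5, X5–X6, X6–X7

A tree decomposition must satisfy three properties: every vertex lies in some bag; for every edge, both endpoints lie together in some bag; and for every vertex, the bags containing it form a connected subtree. Here vertex 2 appears in no bag, so the decomposition is invalid.

No — vertex 2 appears in no bag.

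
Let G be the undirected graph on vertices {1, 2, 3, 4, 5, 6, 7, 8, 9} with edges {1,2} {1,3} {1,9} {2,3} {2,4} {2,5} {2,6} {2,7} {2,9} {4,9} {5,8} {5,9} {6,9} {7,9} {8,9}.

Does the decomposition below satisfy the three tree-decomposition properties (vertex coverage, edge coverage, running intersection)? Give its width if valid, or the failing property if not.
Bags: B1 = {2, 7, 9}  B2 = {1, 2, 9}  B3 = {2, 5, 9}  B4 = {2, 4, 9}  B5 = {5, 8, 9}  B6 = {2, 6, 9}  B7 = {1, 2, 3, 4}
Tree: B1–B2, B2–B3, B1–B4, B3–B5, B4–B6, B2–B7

No — bags containing vertex 4 are not connected in the tree.

A tree decomposition must satisfy three properties: every vertex lies in some bag; for every edge, both endpoints lie together in some bag; and for every vertex, the bags containing it form a connected subtree. Here bags containing vertex 4 are not connected in the tree, so the decomposition is invalid.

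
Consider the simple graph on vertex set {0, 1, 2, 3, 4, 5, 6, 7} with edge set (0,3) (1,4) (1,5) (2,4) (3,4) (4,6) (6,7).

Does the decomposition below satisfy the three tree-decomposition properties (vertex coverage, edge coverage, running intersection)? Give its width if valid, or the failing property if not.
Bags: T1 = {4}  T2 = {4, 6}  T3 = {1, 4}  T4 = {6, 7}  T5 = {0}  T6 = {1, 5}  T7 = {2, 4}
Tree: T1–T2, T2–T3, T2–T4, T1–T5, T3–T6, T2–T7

A tree decomposition must satisfy three properties: every vertex lies in some bag; for every edge, both endpoints lie together in some bag; and for every vertex, the bags containing it form a connected subtree. Here vertex 3 appears in no bag, so the decomposition is invalid.

No — vertex 3 appears in no bag.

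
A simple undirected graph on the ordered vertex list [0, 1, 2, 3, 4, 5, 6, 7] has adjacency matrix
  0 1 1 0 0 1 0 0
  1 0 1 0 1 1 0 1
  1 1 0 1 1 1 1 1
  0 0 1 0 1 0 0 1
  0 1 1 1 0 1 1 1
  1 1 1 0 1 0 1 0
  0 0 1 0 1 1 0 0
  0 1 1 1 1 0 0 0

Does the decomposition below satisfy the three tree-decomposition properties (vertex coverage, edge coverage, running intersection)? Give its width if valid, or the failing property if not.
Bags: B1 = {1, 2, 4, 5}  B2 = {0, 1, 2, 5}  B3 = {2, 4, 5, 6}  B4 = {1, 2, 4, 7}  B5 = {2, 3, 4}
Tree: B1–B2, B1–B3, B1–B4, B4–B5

No — edge (7,3) lies in no bag.

A tree decomposition must satisfy three properties: every vertex lies in some bag; for every edge, both endpoints lie together in some bag; and for every vertex, the bags containing it form a connected subtree. Here edge (7,3) lies in no bag, so the decomposition is invalid.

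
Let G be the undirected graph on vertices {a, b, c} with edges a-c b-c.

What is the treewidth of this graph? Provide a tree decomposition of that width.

Treewidth 1.
Bags: B1 = {a, c}  B2 = {b, c}
Tree: B1–B2

Each bag holds 2 vertices, so the decomposition has width 1, which upper-bounds the treewidth. Any graph with an edge has treewidth ≥ 1, and G has the edge c–a. Therefore the treewidth is 1.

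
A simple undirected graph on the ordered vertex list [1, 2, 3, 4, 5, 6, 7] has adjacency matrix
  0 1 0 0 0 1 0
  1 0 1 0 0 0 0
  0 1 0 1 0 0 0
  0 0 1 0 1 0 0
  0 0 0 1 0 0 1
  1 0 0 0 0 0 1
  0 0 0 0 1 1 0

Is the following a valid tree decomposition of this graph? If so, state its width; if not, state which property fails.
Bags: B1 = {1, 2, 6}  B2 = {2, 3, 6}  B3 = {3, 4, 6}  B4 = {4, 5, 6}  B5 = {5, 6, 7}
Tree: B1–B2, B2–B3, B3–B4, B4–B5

Yes; width 2.

Checking the three conditions: (i) the bags cover all of {1, 2, 3, 4, 5, 6, 7}; (ii) for each edge, some bag contains both endpoints; (iii) the bags containing any fixed vertex form a subtree. All hold, so the decomposition is valid with width 3 − 1 = 2.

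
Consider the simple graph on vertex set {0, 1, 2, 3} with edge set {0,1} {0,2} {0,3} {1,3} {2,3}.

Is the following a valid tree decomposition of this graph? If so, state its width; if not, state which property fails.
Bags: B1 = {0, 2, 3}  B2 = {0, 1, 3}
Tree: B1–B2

Vertex coverage: the bags together contain {0, 1, 2, 3}, the full vertex set. Edge coverage: each edge of G has both endpoints in at least one bag. Running intersection: for every vertex, the bags containing it form a connected subtree. All three properties hold, so this is a valid tree decomposition of width max|bag| − 1 = 2, and hence tw(G) ≤ 2.

Yes; width 2.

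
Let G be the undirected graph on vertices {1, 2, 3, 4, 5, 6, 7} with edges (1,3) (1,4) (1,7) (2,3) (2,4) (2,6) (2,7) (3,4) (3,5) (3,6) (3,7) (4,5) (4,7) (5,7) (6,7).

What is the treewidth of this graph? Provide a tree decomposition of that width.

Treewidth 3.
Bags: B1 = {2, 3, 4, 7}  B2 = {1, 3, 4, 7}  B3 = {3, 4, 5, 7}  B4 = {2, 3, 6, 7}
Tree: B1–B2, B1–B3, B1–B4

The largest bag has 4 vertices, giving width 3; this decomposition certifies tw(G) ≤ 3. On the other hand G contains the 4-clique {1, 3, 4, 7}. A clique must lie in a single bag of any decomposition, so no decomposition can have width below 3. Hence tw(G) = 3 exactly.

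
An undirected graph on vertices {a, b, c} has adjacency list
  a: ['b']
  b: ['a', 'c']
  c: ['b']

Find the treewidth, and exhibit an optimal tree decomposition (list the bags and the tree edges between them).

The largest bag has 2 vertices, giving width 1; this decomposition certifies tw(G) ≤ 1. Any graph with an edge has treewidth ≥ 1, and G has the edge b–c. Combining the bounds, tw(G) = 1.

Treewidth 1.
Bags: B1 = {b, c}  B2 = {a, b}
Tree: B1–B2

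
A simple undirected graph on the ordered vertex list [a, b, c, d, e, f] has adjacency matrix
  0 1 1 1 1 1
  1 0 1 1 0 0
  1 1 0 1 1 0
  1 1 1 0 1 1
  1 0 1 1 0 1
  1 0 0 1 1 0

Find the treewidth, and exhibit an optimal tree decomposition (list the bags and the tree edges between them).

Treewidth 3.
One such decomposition:
Bags: B1 = {a, b, c, d}  B2 = {a, c, d, e}  B3 = {a, d, e, f}
Tree: B1–B2, B2–B3

The largest bag has 4 vertices, giving width 3; this decomposition certifies tw(G) ≤ 3. Conversely, {a, c, d, e} is a clique of size 4, and the vertices of any clique must share a bag in every tree decomposition; so some bag has ≥ 4 vertices and tw(G) ≥ 3. The upper and lower bounds meet at 3, so that is the treewidth.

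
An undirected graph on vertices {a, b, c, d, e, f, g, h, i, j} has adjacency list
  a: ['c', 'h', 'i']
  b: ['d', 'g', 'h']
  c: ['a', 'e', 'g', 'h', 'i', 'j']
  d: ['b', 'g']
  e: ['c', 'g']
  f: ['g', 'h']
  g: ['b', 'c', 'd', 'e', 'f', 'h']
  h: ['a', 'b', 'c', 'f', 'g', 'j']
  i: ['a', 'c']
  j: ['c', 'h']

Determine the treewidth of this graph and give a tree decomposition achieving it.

Treewidth 2.
Bags: B1 = {f, g, h}  B2 = {c, g, h}  B3 = {b, g, h}  B4 = {a, c, h}  B5 = {c, h, j}  B6 = {c, e, g}  B7 = {b, d, g}  B8 = {a, c, i}
Tree: B1–B2, B2–B3, B2–B4, B4–B5, B2–B6, B3–B7, B4–B8

Each bag holds 3 vertices, so the decomposition has width 2, which upper-bounds the treewidth. For the lower bound, the 3 vertices {b, d, g} are pairwise adjacent, and any tree decomposition puts a clique entirely inside one bag — forcing width ≥ 2. Therefore the treewidth is 2.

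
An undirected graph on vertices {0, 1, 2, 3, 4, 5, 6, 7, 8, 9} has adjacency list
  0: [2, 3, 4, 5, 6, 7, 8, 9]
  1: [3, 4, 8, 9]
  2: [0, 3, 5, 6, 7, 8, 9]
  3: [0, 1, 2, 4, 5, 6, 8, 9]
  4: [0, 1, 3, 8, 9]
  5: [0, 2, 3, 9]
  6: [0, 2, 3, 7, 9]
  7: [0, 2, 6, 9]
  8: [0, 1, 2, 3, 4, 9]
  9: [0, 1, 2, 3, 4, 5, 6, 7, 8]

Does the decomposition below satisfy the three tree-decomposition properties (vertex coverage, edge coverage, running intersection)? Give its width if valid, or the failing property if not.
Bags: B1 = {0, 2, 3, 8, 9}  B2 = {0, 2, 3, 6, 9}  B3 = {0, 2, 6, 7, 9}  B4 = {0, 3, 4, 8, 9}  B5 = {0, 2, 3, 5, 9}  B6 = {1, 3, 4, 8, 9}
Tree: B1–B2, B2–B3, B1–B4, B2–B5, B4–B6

Every vertex of G appears in some bag (union = {0, 1, 2, 3, 4, 5, 6, 7, 8, 9}); every edge is covered by a bag; and for each vertex v the set of bags containing v is connected in the bag tree. The decomposition is therefore valid. The largest bag has 5 vertices, so the width is 4.

Yes; width 4.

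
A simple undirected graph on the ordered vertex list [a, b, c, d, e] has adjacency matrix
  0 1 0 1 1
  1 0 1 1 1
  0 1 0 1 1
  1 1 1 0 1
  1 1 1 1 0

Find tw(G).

A width-3 tree decomposition is:
Bags: B1 = {a, b, d, e}  B2 = {b, c, d, e}
Tree: B1–B2
The largest bag has 4 vertices, giving width 3; this decomposition certifies tw(G) ≤ 3. Conversely, {b, c, d, e} is a clique of size 4, and the vertices of any clique must share a bag in every tree decomposition; so some bag has ≥ 4 vertices and tw(G) ≥ 3. Therefore the treewidth is 3.

3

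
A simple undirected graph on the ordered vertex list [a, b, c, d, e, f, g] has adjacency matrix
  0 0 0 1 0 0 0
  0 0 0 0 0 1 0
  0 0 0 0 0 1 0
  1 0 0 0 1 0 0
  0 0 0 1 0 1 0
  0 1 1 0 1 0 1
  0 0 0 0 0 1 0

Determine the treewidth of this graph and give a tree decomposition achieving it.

Each bag holds 2 vertices, so the decomposition has width 1, which upper-bounds the treewidth. Since G has at least one edge (e.g. e–d), it is not an edgeless graph, so tw(G) ≥ 1. The upper and lower bounds meet at 1, so that is the treewidth.

Treewidth 1.
Bags: B1 = {d, e}  B2 = {e, f}  B3 = {a, d}  B4 = {f, g}  B5 = {b, f}  B6 = {c, f}
Tree: B1–B2, B1–B3, B2–B4, B2–B5, B5–B6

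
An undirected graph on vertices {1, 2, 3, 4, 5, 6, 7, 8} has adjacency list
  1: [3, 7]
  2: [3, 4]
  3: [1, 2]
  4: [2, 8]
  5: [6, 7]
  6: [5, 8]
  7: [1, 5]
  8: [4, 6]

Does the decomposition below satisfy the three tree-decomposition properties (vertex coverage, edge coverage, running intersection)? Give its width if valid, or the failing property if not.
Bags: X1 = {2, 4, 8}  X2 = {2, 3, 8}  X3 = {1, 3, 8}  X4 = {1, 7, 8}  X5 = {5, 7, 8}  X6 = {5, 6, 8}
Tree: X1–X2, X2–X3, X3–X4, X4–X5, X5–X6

Checking the three conditions: (i) the bags cover all of {1, 2, 3, 4, 5, 6, 7, 8}; (ii) for each edge, some bag contains both endpoints; (iii) the bags containing any fixed vertex form a subtree. All hold, so the decomposition is valid with width 3 − 1 = 2.

Yes; width 2.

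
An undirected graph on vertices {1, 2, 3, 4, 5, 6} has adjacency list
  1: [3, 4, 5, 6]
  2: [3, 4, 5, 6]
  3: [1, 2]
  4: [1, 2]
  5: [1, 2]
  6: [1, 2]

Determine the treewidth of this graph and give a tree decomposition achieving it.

Treewidth 2.
One optimal decomposition is:
Bags: B1 = {1, 2, 6}  B2 = {1, 2, 5}  B3 = {1, 2, 4}  B4 = {1, 2, 3}
Tree: B1–B2, B2–B3, B3–B4

Each bag holds 3 vertices, so the decomposition has width 2, which upper-bounds the treewidth. The edges 6–2–5–1–6 form a cycle, so G is not a tree and its treewidth is at least 2. Therefore the treewidth is 2.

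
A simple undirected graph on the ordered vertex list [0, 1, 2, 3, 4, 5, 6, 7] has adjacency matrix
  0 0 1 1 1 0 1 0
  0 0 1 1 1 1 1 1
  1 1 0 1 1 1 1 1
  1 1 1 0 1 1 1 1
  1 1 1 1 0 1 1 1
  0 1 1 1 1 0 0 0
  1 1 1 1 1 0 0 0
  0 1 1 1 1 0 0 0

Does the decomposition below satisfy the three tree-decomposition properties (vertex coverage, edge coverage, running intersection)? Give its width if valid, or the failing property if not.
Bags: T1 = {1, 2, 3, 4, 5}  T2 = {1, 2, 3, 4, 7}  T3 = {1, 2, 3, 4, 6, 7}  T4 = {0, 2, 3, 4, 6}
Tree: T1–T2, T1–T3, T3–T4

A tree decomposition must satisfy three properties: every vertex lies in some bag; for every edge, both endpoints lie together in some bag; and for every vertex, the bags containing it form a connected subtree. Here bags containing vertex 7 are not connected in the tree, so the decomposition is invalid.

No — bags containing vertex 7 are not connected in the tree.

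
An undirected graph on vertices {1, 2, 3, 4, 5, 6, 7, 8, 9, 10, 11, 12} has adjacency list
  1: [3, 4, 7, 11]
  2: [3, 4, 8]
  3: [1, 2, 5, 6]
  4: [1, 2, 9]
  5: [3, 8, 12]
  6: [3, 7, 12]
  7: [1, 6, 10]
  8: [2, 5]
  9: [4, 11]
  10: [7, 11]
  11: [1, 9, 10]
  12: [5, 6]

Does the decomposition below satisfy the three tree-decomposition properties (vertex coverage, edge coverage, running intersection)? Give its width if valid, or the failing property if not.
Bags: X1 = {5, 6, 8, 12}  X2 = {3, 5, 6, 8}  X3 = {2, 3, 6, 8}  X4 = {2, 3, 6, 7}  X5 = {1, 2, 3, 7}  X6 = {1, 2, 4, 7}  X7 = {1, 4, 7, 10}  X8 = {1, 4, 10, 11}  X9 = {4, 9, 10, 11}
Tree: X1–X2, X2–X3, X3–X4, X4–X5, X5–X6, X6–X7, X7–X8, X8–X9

Checking the three conditions: (i) the bags cover all of {1, 2, 3, 4, 5, 6, 7, 8, 9, 10, 11, 12}; (ii) for each edge, some bag contains both endpoints; (iii) the bags containing any fixed vertex form a subtree. All hold, so the decomposition is valid with width 4 − 1 = 3.

Yes; width 3.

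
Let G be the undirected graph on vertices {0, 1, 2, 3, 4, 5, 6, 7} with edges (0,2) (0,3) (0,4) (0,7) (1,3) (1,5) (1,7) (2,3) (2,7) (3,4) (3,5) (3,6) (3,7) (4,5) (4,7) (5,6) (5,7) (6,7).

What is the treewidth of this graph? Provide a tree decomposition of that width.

Every bag has size at most 4, so the width is 4 − 1 = 3 and tw(G) ≤ 3. On the other hand G contains the 4-clique {0, 2, 3, 7}. A clique must lie in a single bag of any decomposition, so no decomposition can have width below 3. The upper and lower bounds meet at 3, so that is the treewidth.

Treewidth 3.
One optimal decomposition is:
Bags: B1 = {3, 4, 5, 7}  B2 = {3, 5, 6, 7}  B3 = {0, 3, 4, 7}  B4 = {0, 2, 3, 7}  B5 = {1, 3, 5, 7}
Tree: B1–B2, B1–B3, B3–B4, B2–B5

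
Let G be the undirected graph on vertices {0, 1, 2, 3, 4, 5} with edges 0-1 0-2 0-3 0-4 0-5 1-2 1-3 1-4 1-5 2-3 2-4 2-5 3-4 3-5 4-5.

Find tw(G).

5

A width-5 tree decomposition is:
Bags: B1 = {0, 1, 2, 3, 4, 5}
Tree: (single bag)
With just one bag of size 6, the width is 6 − 1 = 5, so tw(G) ≤ 5. Conversely, {0, 1, 2, 3, 4, 5} is a clique of size 6, and the vertices of any clique must share a bag in every tree decomposition; so some bag has ≥ 6 vertices and tw(G) ≥ 5. The upper and lower bounds meet at 5, so that is the treewidth.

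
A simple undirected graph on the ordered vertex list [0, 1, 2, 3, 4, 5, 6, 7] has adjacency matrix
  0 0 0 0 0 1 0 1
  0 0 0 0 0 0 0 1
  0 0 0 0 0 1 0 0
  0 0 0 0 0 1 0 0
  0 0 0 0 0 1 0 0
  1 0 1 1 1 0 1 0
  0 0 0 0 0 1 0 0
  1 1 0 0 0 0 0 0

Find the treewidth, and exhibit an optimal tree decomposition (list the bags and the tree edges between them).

Treewidth 1.
One such decomposition:
Bags: B1 = {3, 5}  B2 = {0, 5}  B3 = {0, 7}  B4 = {2, 5}  B5 = {1, 7}  B6 = {5, 6}  B7 = {4, 5}
Tree: B1–B2, B2–B3, B1–B4, B3–B5, B1–B6, B2–B7

Every bag has size at most 2, so the width is 2 − 1 = 1 and tw(G) ≤ 1. G has an edge, so its treewidth is at least 1. Combining the bounds, tw(G) = 1.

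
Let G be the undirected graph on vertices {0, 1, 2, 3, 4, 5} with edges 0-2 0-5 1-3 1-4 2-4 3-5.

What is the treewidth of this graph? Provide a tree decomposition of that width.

The largest bag has 3 vertices, giving width 2; this decomposition certifies tw(G) ≤ 2. For the lower bound, G contains the cycle 0–2–4–1–3–5–0, so G is not a forest; only forests have treewidth ≤ 1, hence tw(G) ≥ 2. Combining the bounds, tw(G) = 2.

Treewidth 2.
One such decomposition:
Bags: B1 = {0, 2, 4}  B2 = {0, 1, 4}  B3 = {0, 1, 3}  B4 = {0, 3, 5}
Tree: B1–B2, B2–B3, B3–B4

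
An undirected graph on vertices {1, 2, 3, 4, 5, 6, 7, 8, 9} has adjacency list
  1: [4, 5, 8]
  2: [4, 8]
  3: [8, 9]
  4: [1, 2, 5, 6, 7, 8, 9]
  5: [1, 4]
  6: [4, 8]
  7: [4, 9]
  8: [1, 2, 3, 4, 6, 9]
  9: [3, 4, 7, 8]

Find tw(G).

A width-2 tree decomposition is:
Bags: B1 = {1, 4, 8}  B2 = {1, 4, 5}  B3 = {4, 6, 8}  B4 = {4, 8, 9}  B5 = {4, 7, 9}  B6 = {2, 4, 8}  B7 = {3, 8, 9}
Tree: B1–B2, B1–B3, B3–B4, B4–B5, B1–B6, B4–B7
The largest bag has 3 vertices, giving width 2; this decomposition certifies tw(G) ≤ 2. Conversely, {3, 8, 9} is a clique of size 3, and the vertices of any clique must share a bag in every tree decomposition; so some bag has ≥ 3 vertices and tw(G) ≥ 2. Therefore the treewidth is 2.

2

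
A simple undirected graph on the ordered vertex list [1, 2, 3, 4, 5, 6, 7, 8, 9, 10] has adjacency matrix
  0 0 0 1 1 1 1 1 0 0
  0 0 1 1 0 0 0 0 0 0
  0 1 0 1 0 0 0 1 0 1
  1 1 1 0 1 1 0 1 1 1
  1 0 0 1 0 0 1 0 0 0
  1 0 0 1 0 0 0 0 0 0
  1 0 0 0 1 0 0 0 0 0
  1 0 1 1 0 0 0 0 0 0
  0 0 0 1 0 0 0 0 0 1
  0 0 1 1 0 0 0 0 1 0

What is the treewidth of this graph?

2

A width-2 tree decomposition is:
Bags: B1 = {3, 4, 8}  B2 = {3, 4, 10}  B3 = {1, 4, 8}  B4 = {1, 4, 5}  B5 = {1, 4, 6}  B6 = {1, 5, 7}  B7 = {2, 3, 4}  B8 = {4, 9, 10}
Tree: B1–B2, B1–B3, B3–B4, B4–B5, B4–B6, B2–B7, B2–B8
Every bag has size at most 3, so the width is 3 − 1 = 2 and tw(G) ≤ 2. For the lower bound, the 3 vertices {1, 4, 8} are pairwise adjacent, and any tree decomposition puts a clique entirely inside one bag — forcing width ≥ 2. The upper and lower bounds meet at 2, so that is the treewidth.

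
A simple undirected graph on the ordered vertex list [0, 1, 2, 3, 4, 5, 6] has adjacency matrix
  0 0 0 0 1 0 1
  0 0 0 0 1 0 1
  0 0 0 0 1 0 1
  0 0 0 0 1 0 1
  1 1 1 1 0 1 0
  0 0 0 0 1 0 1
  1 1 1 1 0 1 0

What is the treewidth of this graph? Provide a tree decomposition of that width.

Treewidth 2.
One optimal decomposition is:
Bags: B1 = {0, 4, 6}  B2 = {3, 4, 6}  B3 = {4, 5, 6}  B4 = {2, 4, 6}  B5 = {1, 4, 6}
Tree: B1–B2, B2–B3, B3–B4, B4–B5

The largest bag has 3 vertices, giving width 2; this decomposition certifies tw(G) ≤ 2. The edges 4–0–6–3–4 form a cycle, so G is not a tree and its treewidth is at least 2. The upper and lower bounds meet at 2, so that is the treewidth.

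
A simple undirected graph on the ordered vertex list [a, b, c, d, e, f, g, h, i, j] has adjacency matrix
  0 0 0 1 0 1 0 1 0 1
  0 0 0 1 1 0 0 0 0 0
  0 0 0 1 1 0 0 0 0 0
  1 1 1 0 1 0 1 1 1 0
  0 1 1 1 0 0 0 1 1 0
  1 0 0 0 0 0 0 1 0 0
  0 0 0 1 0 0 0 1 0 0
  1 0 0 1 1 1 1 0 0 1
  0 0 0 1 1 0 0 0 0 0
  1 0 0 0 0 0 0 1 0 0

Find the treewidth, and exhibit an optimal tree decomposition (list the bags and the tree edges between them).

Each bag holds 3 vertices, so the decomposition has width 2, which upper-bounds the treewidth. On the other hand G contains the 3-clique {d, g, h}. A clique must lie in a single bag of any decomposition, so no decomposition can have width below 2. Therefore the treewidth is 2.

Treewidth 2.
One such decomposition:
Bags: B1 = {d, g, h}  B2 = {a, d, h}  B3 = {d, e, h}  B4 = {a, h, j}  B5 = {b, d, e}  B6 = {a, f, h}  B7 = {d, e, i}  B8 = {c, d, e}
Tree: B1–B2, B1–B3, B2–B4, B3–B5, B4–B6, B3–B7, B3–B8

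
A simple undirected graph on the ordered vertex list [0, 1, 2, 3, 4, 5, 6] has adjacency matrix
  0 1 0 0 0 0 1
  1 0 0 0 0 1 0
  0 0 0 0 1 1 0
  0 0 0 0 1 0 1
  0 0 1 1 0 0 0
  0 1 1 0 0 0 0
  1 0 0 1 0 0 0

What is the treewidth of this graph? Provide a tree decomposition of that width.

Treewidth 2.
One optimal decomposition is:
Bags: B1 = {0, 1, 5}  B2 = {0, 2, 5}  B3 = {0, 2, 4}  B4 = {0, 3, 4}  B5 = {0, 3, 6}
Tree: B1–B2, B2–B3, B3–B4, B4–B5

The largest bag has 3 vertices, giving width 2; this decomposition certifies tw(G) ≤ 2. For the lower bound, G contains the cycle 0–1–5–2–4–3–6–0, so G is not a forest; only forests have treewidth ≤ 1, hence tw(G) ≥ 2. Therefore the treewidth is 2.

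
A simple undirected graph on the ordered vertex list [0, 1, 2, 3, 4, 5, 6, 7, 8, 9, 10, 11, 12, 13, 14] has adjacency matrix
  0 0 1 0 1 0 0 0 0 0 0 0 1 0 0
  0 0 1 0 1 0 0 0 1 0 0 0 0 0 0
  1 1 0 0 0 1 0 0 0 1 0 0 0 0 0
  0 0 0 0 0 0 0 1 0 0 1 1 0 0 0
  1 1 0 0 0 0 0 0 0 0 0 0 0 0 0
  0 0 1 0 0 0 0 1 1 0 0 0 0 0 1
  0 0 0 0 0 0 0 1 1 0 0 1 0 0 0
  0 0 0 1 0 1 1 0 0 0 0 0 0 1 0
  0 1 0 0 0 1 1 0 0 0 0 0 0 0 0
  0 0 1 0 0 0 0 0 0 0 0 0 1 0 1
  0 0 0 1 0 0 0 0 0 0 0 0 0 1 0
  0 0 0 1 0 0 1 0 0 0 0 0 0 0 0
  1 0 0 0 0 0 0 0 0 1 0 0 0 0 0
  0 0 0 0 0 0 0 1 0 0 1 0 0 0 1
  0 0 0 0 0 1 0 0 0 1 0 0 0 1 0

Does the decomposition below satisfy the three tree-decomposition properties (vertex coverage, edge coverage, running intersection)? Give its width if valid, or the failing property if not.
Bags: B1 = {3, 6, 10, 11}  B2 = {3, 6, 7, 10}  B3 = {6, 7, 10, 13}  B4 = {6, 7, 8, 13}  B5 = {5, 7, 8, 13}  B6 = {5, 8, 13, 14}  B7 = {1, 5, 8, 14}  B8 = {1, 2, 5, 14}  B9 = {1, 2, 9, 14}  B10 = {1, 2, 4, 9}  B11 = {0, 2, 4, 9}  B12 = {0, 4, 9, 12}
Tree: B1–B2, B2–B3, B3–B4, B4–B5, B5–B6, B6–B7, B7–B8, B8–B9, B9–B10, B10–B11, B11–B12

Yes; width 3.

Checking the three conditions: (i) the bags cover all of {0, 1, 2, 3, 4, 5, 6, 7, 8, 9, 10, 11, 12, 13, 14}; (ii) for each edge, some bag contains both endpoints; (iii) the bags containing any fixed vertex form a subtree. All hold, so the decomposition is valid with width 4 − 1 = 3.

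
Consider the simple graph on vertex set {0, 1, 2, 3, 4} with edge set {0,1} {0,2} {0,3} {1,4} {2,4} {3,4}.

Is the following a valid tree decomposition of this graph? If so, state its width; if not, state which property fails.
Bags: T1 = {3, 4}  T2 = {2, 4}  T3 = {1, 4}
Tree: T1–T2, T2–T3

A tree decomposition must satisfy three properties: every vertex lies in some bag; for every edge, both endpoints lie together in some bag; and for every vertex, the bags containing it form a connected subtree. Here vertex 0 appears in no bag, so the decomposition is invalid.

No — vertex 0 appears in no bag.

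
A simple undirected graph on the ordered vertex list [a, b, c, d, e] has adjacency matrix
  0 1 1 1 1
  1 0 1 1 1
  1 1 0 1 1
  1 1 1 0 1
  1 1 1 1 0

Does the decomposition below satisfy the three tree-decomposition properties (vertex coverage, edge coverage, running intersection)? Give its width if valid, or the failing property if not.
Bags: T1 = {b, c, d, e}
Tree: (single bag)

A tree decomposition must satisfy three properties: every vertex lies in some bag; for every edge, both endpoints lie together in some bag; and for every vertex, the bags containing it form a connected subtree. Here vertex a appears in no bag, so the decomposition is invalid.

No — vertex a appears in no bag.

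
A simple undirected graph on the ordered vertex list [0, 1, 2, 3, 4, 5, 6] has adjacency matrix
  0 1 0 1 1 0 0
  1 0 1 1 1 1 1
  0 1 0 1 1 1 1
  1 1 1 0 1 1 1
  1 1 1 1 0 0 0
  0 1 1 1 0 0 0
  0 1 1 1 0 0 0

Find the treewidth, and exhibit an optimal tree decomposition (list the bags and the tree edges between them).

Every bag has size at most 4, so the width is 4 − 1 = 3 and tw(G) ≤ 3. Conversely, {0, 1, 3, 4} is a clique of size 4, and the vertices of any clique must share a bag in every tree decomposition; so some bag has ≥ 4 vertices and tw(G) ≥ 3. Hence tw(G) = 3 exactly.

Treewidth 3.
Bags: B1 = {1, 2, 3, 4}  B2 = {1, 2, 3, 6}  B3 = {0, 1, 3, 4}  B4 = {1, 2, 3, 5}
Tree: B1–B2, B1–B3, B2–B4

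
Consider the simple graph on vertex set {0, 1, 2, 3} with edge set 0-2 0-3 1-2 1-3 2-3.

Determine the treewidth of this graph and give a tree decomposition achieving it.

Treewidth 2.
Bags: B1 = {1, 2, 3}  B2 = {0, 2, 3}
Tree: B1–B2

Every bag has size at most 3, so the width is 3 − 1 = 2 and tw(G) ≤ 2. For the lower bound, the 3 vertices {0, 2, 3} are pairwise adjacent, and any tree decomposition puts a clique entirely inside one bag — forcing width ≥ 2. Hence tw(G) = 2 exactly.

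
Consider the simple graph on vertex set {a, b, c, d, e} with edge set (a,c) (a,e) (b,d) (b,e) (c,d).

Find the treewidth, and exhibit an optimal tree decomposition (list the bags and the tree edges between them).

Every bag has size at most 3, so the width is 3 − 1 = 2 and tw(G) ≤ 2. For the lower bound, G contains the cycle e–a–c–d–b–e, so G is not a forest; only forests have treewidth ≤ 1, hence tw(G) ≥ 2. The upper and lower bounds meet at 2, so that is the treewidth.

Treewidth 2.
One such decomposition:
Bags: B1 = {a, c, e}  B2 = {c, d, e}  B3 = {b, d, e}
Tree: B1–B2, B2–B3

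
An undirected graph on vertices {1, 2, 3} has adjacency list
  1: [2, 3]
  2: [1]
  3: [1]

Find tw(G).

1

A width-1 tree decomposition is:
Bags: B1 = {1, 3}  B2 = {1, 2}
Tree: B1–B2
Every bag has size at most 2, so the width is 2 − 1 = 1 and tw(G) ≤ 1. Since G has at least one edge (e.g. 3–1), it is not an edgeless graph, so tw(G) ≥ 1. Combining the bounds, tw(G) = 1.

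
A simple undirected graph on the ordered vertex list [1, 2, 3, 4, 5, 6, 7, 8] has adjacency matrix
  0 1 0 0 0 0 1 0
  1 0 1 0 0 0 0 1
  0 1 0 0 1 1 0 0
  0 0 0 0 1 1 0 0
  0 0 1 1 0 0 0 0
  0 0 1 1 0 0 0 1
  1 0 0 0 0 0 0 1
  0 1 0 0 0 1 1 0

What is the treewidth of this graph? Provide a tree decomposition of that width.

Each bag holds 3 vertices, so the decomposition has width 2, which upper-bounds the treewidth. Since 1–7–8–2–1 is a cycle in G, G is not acyclic. Forests are exactly the graphs of treewidth ≤ 1, so tw(G) ≥ 2. Hence tw(G) = 2 exactly.

Treewidth 2.
One optimal decomposition is:
Bags: B1 = {1, 2, 7}  B2 = {2, 7, 8}  B3 = {2, 3, 8}  B4 = {3, 6, 8}  B5 = {3, 5, 6}  B6 = {4, 5, 6}
Tree: B1–B2, B2–B3, B3–B4, B4–B5, B5–B6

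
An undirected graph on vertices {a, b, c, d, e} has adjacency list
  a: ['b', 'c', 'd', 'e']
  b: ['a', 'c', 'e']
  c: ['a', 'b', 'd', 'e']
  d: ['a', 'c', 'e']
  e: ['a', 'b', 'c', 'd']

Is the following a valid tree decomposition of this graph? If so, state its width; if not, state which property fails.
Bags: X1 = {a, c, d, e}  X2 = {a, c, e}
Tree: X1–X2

No — vertex b appears in no bag.

A tree decomposition must satisfy three properties: every vertex lies in some bag; for every edge, both endpoints lie together in some bag; and for every vertex, the bags containing it form a connected subtree. Here vertex b appears in no bag, so the decomposition is invalid.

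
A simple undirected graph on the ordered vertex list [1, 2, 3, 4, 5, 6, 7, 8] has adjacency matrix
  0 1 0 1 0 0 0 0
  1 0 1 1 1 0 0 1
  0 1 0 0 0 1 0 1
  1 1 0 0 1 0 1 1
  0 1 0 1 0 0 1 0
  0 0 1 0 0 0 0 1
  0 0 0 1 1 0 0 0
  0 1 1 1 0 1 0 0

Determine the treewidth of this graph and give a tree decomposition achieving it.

Each bag holds 3 vertices, so the decomposition has width 2, which upper-bounds the treewidth. Conversely, {2, 3, 8} is a clique of size 3, and the vertices of any clique must share a bag in every tree decomposition; so some bag has ≥ 3 vertices and tw(G) ≥ 2. The upper and lower bounds meet at 2, so that is the treewidth.

Treewidth 2.
Bags: B1 = {2, 3, 8}  B2 = {3, 6, 8}  B3 = {2, 4, 8}  B4 = {2, 4, 5}  B5 = {1, 2, 4}  B6 = {4, 5, 7}
Tree: B1–B2, B1–B3, B3–B4, B3–B5, B4–B6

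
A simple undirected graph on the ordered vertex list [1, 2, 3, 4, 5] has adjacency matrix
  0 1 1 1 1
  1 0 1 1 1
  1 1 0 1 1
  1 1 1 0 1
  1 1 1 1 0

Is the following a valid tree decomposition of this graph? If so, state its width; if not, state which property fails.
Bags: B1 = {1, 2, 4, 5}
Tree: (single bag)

No — vertex 3 appears in no bag.

A tree decomposition must satisfy three properties: every vertex lies in some bag; for every edge, both endpoints lie together in some bag; and for every vertex, the bags containing it form a connected subtree. Here vertex 3 appears in no bag, so the decomposition is invalid.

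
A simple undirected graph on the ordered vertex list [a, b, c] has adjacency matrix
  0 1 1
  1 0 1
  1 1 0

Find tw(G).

2

A width-2 tree decomposition is:
Bags: B1 = {a, b, c}
Tree: (single bag)
With just one bag of size 3, the width is 3 − 1 = 2, so tw(G) ≤ 2. For the lower bound, the 3 vertices {a, b, c} are pairwise adjacent, and any tree decomposition puts a clique entirely inside one bag — forcing width ≥ 2. Therefore the treewidth is 2.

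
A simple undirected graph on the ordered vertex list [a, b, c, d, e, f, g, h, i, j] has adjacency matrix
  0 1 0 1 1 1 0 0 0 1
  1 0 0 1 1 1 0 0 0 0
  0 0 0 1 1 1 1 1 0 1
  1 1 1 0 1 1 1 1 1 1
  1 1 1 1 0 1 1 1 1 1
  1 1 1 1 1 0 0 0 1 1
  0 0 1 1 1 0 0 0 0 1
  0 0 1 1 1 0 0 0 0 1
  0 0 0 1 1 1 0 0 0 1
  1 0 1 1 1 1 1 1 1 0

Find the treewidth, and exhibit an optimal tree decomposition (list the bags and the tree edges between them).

Each bag holds 5 vertices, so the decomposition has width 4, which upper-bounds the treewidth. For the lower bound, the 5 vertices {c, d, e, g, j} are pairwise adjacent, and any tree decomposition puts a clique entirely inside one bag — forcing width ≥ 4. The upper and lower bounds meet at 4, so that is the treewidth.

Treewidth 4.
Bags: B1 = {c, d, e, f, j}  B2 = {c, d, e, g, j}  B3 = {a, d, e, f, j}  B4 = {c, d, e, h, j}  B5 = {d, e, f, i, j}  B6 = {a, b, d, e, f}
Tree: B1–B2, B1–B3, B1–B4, B1–B5, B3–B6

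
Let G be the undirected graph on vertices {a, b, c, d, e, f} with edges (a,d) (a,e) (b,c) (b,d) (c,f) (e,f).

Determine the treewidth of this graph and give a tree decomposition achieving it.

Every bag has size at most 3, so the width is 3 − 1 = 2 and tw(G) ≤ 2. For the lower bound, G contains the cycle b–c–f–e–a–d–b, so G is not a forest; only forests have treewidth ≤ 1, hence tw(G) ≥ 2. Combining the bounds, tw(G) = 2.

Treewidth 2.
One such decomposition:
Bags: B1 = {b, c, f}  B2 = {b, e, f}  B3 = {a, b, e}  B4 = {a, b, d}
Tree: B1–B2, B2–B3, B3–B4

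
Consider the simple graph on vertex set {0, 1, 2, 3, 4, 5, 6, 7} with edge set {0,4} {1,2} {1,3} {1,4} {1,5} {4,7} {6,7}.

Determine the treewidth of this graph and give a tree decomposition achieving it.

The largest bag has 2 vertices, giving width 1; this decomposition certifies tw(G) ≤ 1. Any graph with an edge has treewidth ≥ 1, and G has the edge 1–4. Therefore the treewidth is 1.

Treewidth 1.
One such decomposition:
Bags: B1 = {1, 4}  B2 = {1, 2}  B3 = {1, 5}  B4 = {0, 4}  B5 = {1, 3}  B6 = {4, 7}  B7 = {6, 7}
Tree: B1–B2, B2–B3, B1–B4, B2–B5, B4–B6, B6–B7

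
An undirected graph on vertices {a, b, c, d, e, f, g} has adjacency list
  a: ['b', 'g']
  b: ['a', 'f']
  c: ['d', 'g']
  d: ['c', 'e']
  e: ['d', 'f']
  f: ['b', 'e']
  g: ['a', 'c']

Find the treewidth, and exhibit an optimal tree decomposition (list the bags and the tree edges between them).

Every bag has size at most 3, so the width is 3 − 1 = 2 and tw(G) ≤ 2. The edges f–b–a–g–c–d–e–f form a cycle, so G is not a tree and its treewidth is at least 2. Hence tw(G) = 2 exactly.

Treewidth 2.
One such decomposition:
Bags: B1 = {a, b, f}  B2 = {a, f, g}  B3 = {c, f, g}  B4 = {c, d, f}  B5 = {d, e, f}
Tree: B1–B2, B2–B3, B3–B4, B4–B5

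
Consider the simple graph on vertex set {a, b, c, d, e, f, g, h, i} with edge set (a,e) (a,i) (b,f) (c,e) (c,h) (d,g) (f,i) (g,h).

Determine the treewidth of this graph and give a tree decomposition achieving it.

Every bag has size at most 2, so the width is 2 − 1 = 1 and tw(G) ≤ 1. G has an edge, so its treewidth is at least 1. Hence tw(G) = 1 exactly.

Treewidth 1.
One such decomposition:
Bags: B1 = {d, g}  B2 = {g, h}  B3 = {c, h}  B4 = {c, e}  B5 = {a, e}  B6 = {a, i}  B7 = {f, i}  B8 = {b, f}
Tree: B1–B2, B2–B3, B3–B4, B4–B5, B5–B6, B6–B7, B7–B8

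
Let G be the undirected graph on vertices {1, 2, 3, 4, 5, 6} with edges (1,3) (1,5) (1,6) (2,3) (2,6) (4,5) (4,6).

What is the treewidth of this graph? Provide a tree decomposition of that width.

Treewidth 2.
One such decomposition:
Bags: B1 = {2, 3, 6}  B2 = {1, 3, 6}  B3 = {1, 4, 6}  B4 = {1, 4, 5}
Tree: B1–B2, B2–B3, B3–B4

Every bag has size at most 3, so the width is 3 − 1 = 2 and tw(G) ≤ 2. Since 2–3–1–6–2 is a cycle in G, G is not acyclic. Forests are exactly the graphs of treewidth ≤ 1, so tw(G) ≥ 2. Therefore the treewidth is 2.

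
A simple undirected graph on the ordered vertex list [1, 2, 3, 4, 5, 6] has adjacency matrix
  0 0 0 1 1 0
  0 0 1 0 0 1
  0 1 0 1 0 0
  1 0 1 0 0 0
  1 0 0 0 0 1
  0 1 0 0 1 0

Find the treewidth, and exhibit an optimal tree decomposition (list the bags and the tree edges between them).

Each bag holds 3 vertices, so the decomposition has width 2, which upper-bounds the treewidth. The edges 5–6–2–3–4–1–5 form a cycle, so G is not a tree and its treewidth is at least 2. The upper and lower bounds meet at 2, so that is the treewidth.

Treewidth 2.
Bags: B1 = {2, 5, 6}  B2 = {2, 3, 5}  B3 = {3, 4, 5}  B4 = {1, 4, 5}
Tree: B1–B2, B2–B3, B3–B4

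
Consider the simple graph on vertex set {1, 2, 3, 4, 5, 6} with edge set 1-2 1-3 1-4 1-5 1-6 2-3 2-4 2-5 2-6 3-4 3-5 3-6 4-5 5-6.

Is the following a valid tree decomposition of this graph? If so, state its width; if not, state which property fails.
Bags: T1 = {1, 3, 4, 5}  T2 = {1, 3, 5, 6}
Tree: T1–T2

A tree decomposition must satisfy three properties: every vertex lies in some bag; for every edge, both endpoints lie together in some bag; and for every vertex, the bags containing it form a connected subtree. Here vertex 2 appears in no bag, so the decomposition is invalid.

No — vertex 2 appears in no bag.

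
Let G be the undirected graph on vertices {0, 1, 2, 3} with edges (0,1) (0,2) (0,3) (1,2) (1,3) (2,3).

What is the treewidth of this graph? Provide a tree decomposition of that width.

Treewidth 3.
Bags: B1 = {0, 1, 2, 3}
Tree: (single bag)

With just one bag of size 4, the width is 4 − 1 = 3, so tw(G) ≤ 3. For the lower bound, the 4 vertices {0, 1, 2, 3} are pairwise adjacent, and any tree decomposition puts a clique entirely inside one bag — forcing width ≥ 3. Combining the bounds, tw(G) = 3.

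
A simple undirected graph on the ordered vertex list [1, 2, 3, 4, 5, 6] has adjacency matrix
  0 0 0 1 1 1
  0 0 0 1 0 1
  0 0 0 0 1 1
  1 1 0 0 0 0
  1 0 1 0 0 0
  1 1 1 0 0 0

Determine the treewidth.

A width-2 tree decomposition is:
Bags: B1 = {1, 2, 4}  B2 = {1, 2, 6}  B3 = {1, 5, 6}  B4 = {3, 5, 6}
Tree: B1–B2, B2–B3, B3–B4
The largest bag has 3 vertices, giving width 2; this decomposition certifies tw(G) ≤ 2. For the lower bound, G contains the cycle 4–2–6–1–4, so G is not a forest; only forests have treewidth ≤ 1, hence tw(G) ≥ 2. Hence tw(G) = 2 exactly.

2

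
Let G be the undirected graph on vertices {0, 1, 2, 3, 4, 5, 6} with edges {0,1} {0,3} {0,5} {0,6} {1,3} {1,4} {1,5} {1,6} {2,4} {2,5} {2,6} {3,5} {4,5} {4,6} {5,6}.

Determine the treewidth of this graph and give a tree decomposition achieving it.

Treewidth 3.
Bags: B1 = {0, 1, 5, 6}  B2 = {1, 4, 5, 6}  B3 = {0, 1, 3, 5}  B4 = {2, 4, 5, 6}
Tree: B1–B2, B1–B3, B2–B4

Each bag holds 4 vertices, so the decomposition has width 3, which upper-bounds the treewidth. For the lower bound, the 4 vertices {0, 1, 3, 5} are pairwise adjacent, and any tree decomposition puts a clique entirely inside one bag — forcing width ≥ 3. Hence tw(G) = 3 exactly.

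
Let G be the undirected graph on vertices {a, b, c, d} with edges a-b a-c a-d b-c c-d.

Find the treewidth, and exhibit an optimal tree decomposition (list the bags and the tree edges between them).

The largest bag has 3 vertices, giving width 2; this decomposition certifies tw(G) ≤ 2. On the other hand G contains the 3-clique {a, c, d}. A clique must lie in a single bag of any decomposition, so no decomposition can have width below 2. Therefore the treewidth is 2.

Treewidth 2.
One optimal decomposition is:
Bags: B1 = {a, c, d}  B2 = {a, b, c}
Tree: B1–B2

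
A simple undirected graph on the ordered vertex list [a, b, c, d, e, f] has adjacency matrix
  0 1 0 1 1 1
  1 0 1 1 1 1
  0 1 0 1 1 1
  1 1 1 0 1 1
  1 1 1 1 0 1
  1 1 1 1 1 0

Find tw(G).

4

A width-4 tree decomposition is:
Bags: B1 = {a, b, d, e, f}  B2 = {b, c, d, e, f}
Tree: B1–B2
Each bag holds 5 vertices, so the decomposition has width 4, which upper-bounds the treewidth. Conversely, {b, c, d, e, f} is a clique of size 5, and the vertices of any clique must share a bag in every tree decomposition; so some bag has ≥ 5 vertices and tw(G) ≥ 4. Therefore the treewidth is 4.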